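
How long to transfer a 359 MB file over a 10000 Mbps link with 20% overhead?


Effective throughput = 10000 * (1 - 20/100) = 8000 Mbps
File size in Mb = 359 * 8 = 2872 Mb
Time = 2872 / 8000
Time = 0.359 seconds


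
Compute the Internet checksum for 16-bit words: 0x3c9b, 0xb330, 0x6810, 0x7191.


Sum all words (with carry folding):
+ 0x3c9b = 0x3c9b
+ 0xb330 = 0xefcb
+ 0x6810 = 0x57dc
+ 0x7191 = 0xc96d
One's complement: ~0xc96d
Checksum = 0x3692


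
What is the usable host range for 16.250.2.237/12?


Network: 16.240.0.0
Broadcast: 16.255.255.255
First usable = network + 1
Last usable = broadcast - 1
Range: 16.240.0.1 to 16.255.255.254


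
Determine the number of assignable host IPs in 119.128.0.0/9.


Host bits = 32 - 9 = 23
Total addresses = 2^23 = 8388608
Usable = total - 2 (network and broadcast)
Usable hosts: 8388606


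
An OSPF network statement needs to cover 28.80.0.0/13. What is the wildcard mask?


Subnet mask: 255.248.0.0
Wildcard = 255.255.255.255 - subnet mask
255 - 255 = 0
255 - 248 = 7
255 - 0 = 255
255 - 0 = 255
Wildcard: 0.7.255.255


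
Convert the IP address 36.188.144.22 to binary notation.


36 = 00100100
188 = 10111100
144 = 10010000
22 = 00010110
Binary: 00100100.10111100.10010000.00010110


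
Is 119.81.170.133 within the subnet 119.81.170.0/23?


Subnet network: 119.81.170.0
Test IP AND mask: 119.81.170.0
Yes, 119.81.170.133 is in 119.81.170.0/23


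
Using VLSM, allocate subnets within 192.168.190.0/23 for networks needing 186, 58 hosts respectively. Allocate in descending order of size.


186 hosts -> /24 (254 usable): 192.168.190.0/24
58 hosts -> /26 (62 usable): 192.168.191.0/26
Allocation: 192.168.190.0/24 (186 hosts, 254 usable); 192.168.191.0/26 (58 hosts, 62 usable)


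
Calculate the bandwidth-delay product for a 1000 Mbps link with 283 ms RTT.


BDP = bandwidth * RTT
= 1000 Mbps * 283 ms
= 1000 * 1e6 * 283 / 1000 bits
= 283000000 bits
= 35375000 bytes
= 34545.8984 KB
BDP = 283000000 bits (35375000 bytes)


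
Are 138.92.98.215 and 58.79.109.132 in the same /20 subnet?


Mask: 255.255.240.0
138.92.98.215 AND mask = 138.92.96.0
58.79.109.132 AND mask = 58.79.96.0
No, different subnets (138.92.96.0 vs 58.79.96.0)


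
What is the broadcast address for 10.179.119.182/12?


Network: 10.176.0.0/12
Host bits = 20
Set all host bits to 1:
Broadcast: 10.191.255.255


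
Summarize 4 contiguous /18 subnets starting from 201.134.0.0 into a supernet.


Original prefix: /18
Number of subnets: 4 = 2^2
New prefix = 18 - 2 = 16
Supernet: 201.134.0.0/16


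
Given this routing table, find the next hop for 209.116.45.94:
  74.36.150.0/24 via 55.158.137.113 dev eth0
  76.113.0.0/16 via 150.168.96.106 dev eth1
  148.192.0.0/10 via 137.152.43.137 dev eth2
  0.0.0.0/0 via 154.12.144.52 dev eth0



Longest prefix match for 209.116.45.94:
  /24 74.36.150.0: no
  /16 76.113.0.0: no
  /10 148.192.0.0: no
  /0 0.0.0.0: MATCH
Selected: next-hop 154.12.144.52 via eth0 (matched /0)


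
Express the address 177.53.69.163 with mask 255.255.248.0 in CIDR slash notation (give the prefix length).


Binary: 11111111.11111111.11111000.00000000
Count leading 1s
Prefix: /21


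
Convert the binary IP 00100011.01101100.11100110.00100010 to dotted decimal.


00100011 = 35
01101100 = 108
11100110 = 230
00100010 = 34
IP: 35.108.230.34


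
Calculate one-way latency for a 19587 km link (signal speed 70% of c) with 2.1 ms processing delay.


Speed = 0.7 * 3e5 km/s = 210000 km/s
Propagation delay = 19587 / 210000 = 0.0933 s = 93.2714 ms
Processing delay = 2.1 ms
Total one-way latency = 95.3714 ms


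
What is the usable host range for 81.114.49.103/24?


Network: 81.114.49.0
Broadcast: 81.114.49.255
First usable = network + 1
Last usable = broadcast - 1
Range: 81.114.49.1 to 81.114.49.254


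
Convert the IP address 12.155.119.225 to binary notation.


12 = 00001100
155 = 10011011
119 = 01110111
225 = 11100001
Binary: 00001100.10011011.01110111.11100001


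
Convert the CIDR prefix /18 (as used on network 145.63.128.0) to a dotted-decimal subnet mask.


/18 means 18 network bits, 14 host bits
Binary: 11111111111111111100000000000000
Mask: 255.255.192.0


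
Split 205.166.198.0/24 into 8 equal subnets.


New prefix = 24 + 3 = 27
Each subnet has 32 addresses
  205.166.198.0/27
  205.166.198.32/27
  205.166.198.64/27
  205.166.198.96/27
  205.166.198.128/27
  205.166.198.160/27
  205.166.198.192/27
  205.166.198.224/27
Subnets: 205.166.198.0/27, 205.166.198.32/27, 205.166.198.64/27, 205.166.198.96/27, 205.166.198.128/27, 205.166.198.160/27, 205.166.198.192/27, 205.166.198.224/27


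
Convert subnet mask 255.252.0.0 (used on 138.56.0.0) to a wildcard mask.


Subnet mask: 255.252.0.0
Wildcard = 255.255.255.255 - subnet mask
255 - 255 = 0
255 - 252 = 3
255 - 0 = 255
255 - 0 = 255
Wildcard: 0.3.255.255


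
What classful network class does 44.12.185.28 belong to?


First octet: 44
Binary: 00101100
0xxxxxxx -> Class A (1-126)
Class A, default mask 255.0.0.0 (/8)


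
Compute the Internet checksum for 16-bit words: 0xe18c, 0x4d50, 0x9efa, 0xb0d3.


Sum all words (with carry folding):
+ 0xe18c = 0xe18c
+ 0x4d50 = 0x2edd
+ 0x9efa = 0xcdd7
+ 0xb0d3 = 0x7eab
One's complement: ~0x7eab
Checksum = 0x8154


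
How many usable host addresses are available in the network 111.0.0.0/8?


Host bits = 32 - 8 = 24
Total addresses = 2^24 = 16777216
Usable = total - 2 (network and broadcast)
Usable hosts: 16777214


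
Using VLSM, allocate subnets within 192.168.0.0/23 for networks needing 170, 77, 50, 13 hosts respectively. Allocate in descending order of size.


170 hosts -> /24 (254 usable): 192.168.0.0/24
77 hosts -> /25 (126 usable): 192.168.1.0/25
50 hosts -> /26 (62 usable): 192.168.1.128/26
13 hosts -> /28 (14 usable): 192.168.1.192/28
Allocation: 192.168.0.0/24 (170 hosts, 254 usable); 192.168.1.0/25 (77 hosts, 126 usable); 192.168.1.128/26 (50 hosts, 62 usable); 192.168.1.192/28 (13 hosts, 14 usable)


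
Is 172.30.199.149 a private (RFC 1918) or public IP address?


RFC 1918 private ranges:
  10.0.0.0/8 (10.0.0.0 - 10.255.255.255)
  172.16.0.0/12 (172.16.0.0 - 172.31.255.255)
  192.168.0.0/16 (192.168.0.0 - 192.168.255.255)
Private (in 172.16.0.0/12)


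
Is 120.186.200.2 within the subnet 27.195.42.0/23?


Subnet network: 27.195.42.0
Test IP AND mask: 120.186.200.0
No, 120.186.200.2 is not in 27.195.42.0/23


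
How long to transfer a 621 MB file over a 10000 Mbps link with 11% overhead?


Effective throughput = 10000 * (1 - 11/100) = 8900 Mbps
File size in Mb = 621 * 8 = 4968 Mb
Time = 4968 / 8900
Time = 0.5582 seconds


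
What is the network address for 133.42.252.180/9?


IP:   10000101.00101010.11111100.10110100
Mask: 11111111.10000000.00000000.00000000
AND operation:
Net:  10000101.00000000.00000000.00000000
Network: 133.0.0.0/9


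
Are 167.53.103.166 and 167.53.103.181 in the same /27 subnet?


Mask: 255.255.255.224
167.53.103.166 AND mask = 167.53.103.160
167.53.103.181 AND mask = 167.53.103.160
Yes, same subnet (167.53.103.160)


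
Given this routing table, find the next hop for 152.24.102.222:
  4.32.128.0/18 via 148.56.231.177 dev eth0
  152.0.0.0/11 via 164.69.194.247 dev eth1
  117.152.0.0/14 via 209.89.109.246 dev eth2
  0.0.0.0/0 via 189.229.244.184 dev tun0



Longest prefix match for 152.24.102.222:
  /18 4.32.128.0: no
  /11 152.0.0.0: MATCH
  /14 117.152.0.0: no
  /0 0.0.0.0: MATCH
Selected: next-hop 164.69.194.247 via eth1 (matched /11)


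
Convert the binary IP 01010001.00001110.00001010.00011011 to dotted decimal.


01010001 = 81
00001110 = 14
00001010 = 10
00011011 = 27
IP: 81.14.10.27


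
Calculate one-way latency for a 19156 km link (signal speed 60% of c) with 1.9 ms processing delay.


Speed = 0.6 * 3e5 km/s = 180000 km/s
Propagation delay = 19156 / 180000 = 0.1064 s = 106.4222 ms
Processing delay = 1.9 ms
Total one-way latency = 108.3222 ms


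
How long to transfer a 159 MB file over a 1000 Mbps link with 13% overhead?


Effective throughput = 1000 * (1 - 13/100) = 870 Mbps
File size in Mb = 159 * 8 = 1272 Mb
Time = 1272 / 870
Time = 1.4621 seconds


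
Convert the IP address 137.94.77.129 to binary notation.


137 = 10001001
94 = 01011110
77 = 01001101
129 = 10000001
Binary: 10001001.01011110.01001101.10000001


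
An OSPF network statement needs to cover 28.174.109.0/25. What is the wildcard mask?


Subnet mask: 255.255.255.128
Wildcard = 255.255.255.255 - subnet mask
255 - 255 = 0
255 - 255 = 0
255 - 255 = 0
255 - 128 = 127
Wildcard: 0.0.0.127


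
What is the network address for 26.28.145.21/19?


IP:   00011010.00011100.10010001.00010101
Mask: 11111111.11111111.11100000.00000000
AND operation:
Net:  00011010.00011100.10000000.00000000
Network: 26.28.128.0/19


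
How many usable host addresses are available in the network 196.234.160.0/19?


Host bits = 32 - 19 = 13
Total addresses = 2^13 = 8192
Usable = total - 2 (network and broadcast)
Usable hosts: 8190


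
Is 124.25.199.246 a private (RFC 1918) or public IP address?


RFC 1918 private ranges:
  10.0.0.0/8 (10.0.0.0 - 10.255.255.255)
  172.16.0.0/12 (172.16.0.0 - 172.31.255.255)
  192.168.0.0/16 (192.168.0.0 - 192.168.255.255)
Public (not in any RFC 1918 range)


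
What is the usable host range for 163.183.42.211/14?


Network: 163.180.0.0
Broadcast: 163.183.255.255
First usable = network + 1
Last usable = broadcast - 1
Range: 163.180.0.1 to 163.183.255.254


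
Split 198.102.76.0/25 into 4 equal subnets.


New prefix = 25 + 2 = 27
Each subnet has 32 addresses
  198.102.76.0/27
  198.102.76.32/27
  198.102.76.64/27
  198.102.76.96/27
Subnets: 198.102.76.0/27, 198.102.76.32/27, 198.102.76.64/27, 198.102.76.96/27


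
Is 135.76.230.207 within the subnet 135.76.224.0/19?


Subnet network: 135.76.224.0
Test IP AND mask: 135.76.224.0
Yes, 135.76.230.207 is in 135.76.224.0/19


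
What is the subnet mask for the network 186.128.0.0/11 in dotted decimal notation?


/11 means 11 network bits, 21 host bits
Binary: 11111111111000000000000000000000
Mask: 255.224.0.0


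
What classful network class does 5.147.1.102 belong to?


First octet: 5
Binary: 00000101
0xxxxxxx -> Class A (1-126)
Class A, default mask 255.0.0.0 (/8)


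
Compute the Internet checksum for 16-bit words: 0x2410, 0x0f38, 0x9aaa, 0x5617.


Sum all words (with carry folding):
+ 0x2410 = 0x2410
+ 0x0f38 = 0x3348
+ 0x9aaa = 0xcdf2
+ 0x5617 = 0x240a
One's complement: ~0x240a
Checksum = 0xdbf5


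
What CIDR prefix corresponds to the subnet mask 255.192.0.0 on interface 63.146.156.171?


Binary: 11111111.11000000.00000000.00000000
Count leading 1s
Prefix: /10


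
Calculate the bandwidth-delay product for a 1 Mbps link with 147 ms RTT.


BDP = bandwidth * RTT
= 1 Mbps * 147 ms
= 1 * 1e6 * 147 / 1000 bits
= 147000 bits
= 18375 bytes
= 17.9443 KB
BDP = 147000 bits (18375 bytes)


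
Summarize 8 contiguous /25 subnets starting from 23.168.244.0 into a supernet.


Original prefix: /25
Number of subnets: 8 = 2^3
New prefix = 25 - 3 = 22
Supernet: 23.168.244.0/22


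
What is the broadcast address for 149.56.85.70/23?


Network: 149.56.84.0/23
Host bits = 9
Set all host bits to 1:
Broadcast: 149.56.85.255


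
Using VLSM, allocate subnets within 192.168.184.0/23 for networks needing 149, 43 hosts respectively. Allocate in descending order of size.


149 hosts -> /24 (254 usable): 192.168.184.0/24
43 hosts -> /26 (62 usable): 192.168.185.0/26
Allocation: 192.168.184.0/24 (149 hosts, 254 usable); 192.168.185.0/26 (43 hosts, 62 usable)


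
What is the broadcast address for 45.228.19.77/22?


Network: 45.228.16.0/22
Host bits = 10
Set all host bits to 1:
Broadcast: 45.228.19.255


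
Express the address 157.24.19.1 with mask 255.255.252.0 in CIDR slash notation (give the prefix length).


Binary: 11111111.11111111.11111100.00000000
Count leading 1s
Prefix: /22


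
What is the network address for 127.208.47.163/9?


IP:   01111111.11010000.00101111.10100011
Mask: 11111111.10000000.00000000.00000000
AND operation:
Net:  01111111.10000000.00000000.00000000
Network: 127.128.0.0/9


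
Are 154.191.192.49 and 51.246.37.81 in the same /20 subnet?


Mask: 255.255.240.0
154.191.192.49 AND mask = 154.191.192.0
51.246.37.81 AND mask = 51.246.32.0
No, different subnets (154.191.192.0 vs 51.246.32.0)


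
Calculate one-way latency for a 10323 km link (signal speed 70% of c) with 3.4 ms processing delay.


Speed = 0.7 * 3e5 km/s = 210000 km/s
Propagation delay = 10323 / 210000 = 0.0492 s = 49.1571 ms
Processing delay = 3.4 ms
Total one-way latency = 52.5571 ms


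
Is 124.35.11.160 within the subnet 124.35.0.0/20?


Subnet network: 124.35.0.0
Test IP AND mask: 124.35.0.0
Yes, 124.35.11.160 is in 124.35.0.0/20


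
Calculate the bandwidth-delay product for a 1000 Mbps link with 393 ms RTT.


BDP = bandwidth * RTT
= 1000 Mbps * 393 ms
= 1000 * 1e6 * 393 / 1000 bits
= 393000000 bits
= 49125000 bytes
= 47973.6328 KB
BDP = 393000000 bits (49125000 bytes)


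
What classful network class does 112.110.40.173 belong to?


First octet: 112
Binary: 01110000
0xxxxxxx -> Class A (1-126)
Class A, default mask 255.0.0.0 (/8)


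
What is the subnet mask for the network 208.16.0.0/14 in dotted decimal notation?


/14 means 14 network bits, 18 host bits
Binary: 11111111111111000000000000000000
Mask: 255.252.0.0


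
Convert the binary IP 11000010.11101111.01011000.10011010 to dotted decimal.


11000010 = 194
11101111 = 239
01011000 = 88
10011010 = 154
IP: 194.239.88.154


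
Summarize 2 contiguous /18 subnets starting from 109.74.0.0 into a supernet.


Original prefix: /18
Number of subnets: 2 = 2^1
New prefix = 18 - 1 = 17
Supernet: 109.74.0.0/17


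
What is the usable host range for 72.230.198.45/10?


Network: 72.192.0.0
Broadcast: 72.255.255.255
First usable = network + 1
Last usable = broadcast - 1
Range: 72.192.0.1 to 72.255.255.254


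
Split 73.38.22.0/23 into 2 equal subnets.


New prefix = 23 + 1 = 24
Each subnet has 256 addresses
  73.38.22.0/24
  73.38.23.0/24
Subnets: 73.38.22.0/24, 73.38.23.0/24


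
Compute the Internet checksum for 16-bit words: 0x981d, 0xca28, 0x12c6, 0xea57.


Sum all words (with carry folding):
+ 0x981d = 0x981d
+ 0xca28 = 0x6246
+ 0x12c6 = 0x750c
+ 0xea57 = 0x5f64
One's complement: ~0x5f64
Checksum = 0xa09b


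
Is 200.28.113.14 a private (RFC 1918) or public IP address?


RFC 1918 private ranges:
  10.0.0.0/8 (10.0.0.0 - 10.255.255.255)
  172.16.0.0/12 (172.16.0.0 - 172.31.255.255)
  192.168.0.0/16 (192.168.0.0 - 192.168.255.255)
Public (not in any RFC 1918 range)


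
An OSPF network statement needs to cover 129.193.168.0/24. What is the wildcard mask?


Subnet mask: 255.255.255.0
Wildcard = 255.255.255.255 - subnet mask
255 - 255 = 0
255 - 255 = 0
255 - 255 = 0
255 - 0 = 255
Wildcard: 0.0.0.255


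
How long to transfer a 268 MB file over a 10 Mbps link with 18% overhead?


Effective throughput = 10 * (1 - 18/100) = 8.2 Mbps
File size in Mb = 268 * 8 = 2144 Mb
Time = 2144 / 8.2
Time = 261.4634 seconds


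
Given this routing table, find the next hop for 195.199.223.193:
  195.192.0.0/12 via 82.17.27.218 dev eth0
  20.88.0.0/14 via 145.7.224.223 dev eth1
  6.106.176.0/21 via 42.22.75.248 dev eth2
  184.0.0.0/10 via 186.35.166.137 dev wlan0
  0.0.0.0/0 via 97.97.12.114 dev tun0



Longest prefix match for 195.199.223.193:
  /12 195.192.0.0: MATCH
  /14 20.88.0.0: no
  /21 6.106.176.0: no
  /10 184.0.0.0: no
  /0 0.0.0.0: MATCH
Selected: next-hop 82.17.27.218 via eth0 (matched /12)


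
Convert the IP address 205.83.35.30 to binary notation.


205 = 11001101
83 = 01010011
35 = 00100011
30 = 00011110
Binary: 11001101.01010011.00100011.00011110


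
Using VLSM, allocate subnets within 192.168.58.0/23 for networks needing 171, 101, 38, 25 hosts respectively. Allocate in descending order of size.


171 hosts -> /24 (254 usable): 192.168.58.0/24
101 hosts -> /25 (126 usable): 192.168.59.0/25
38 hosts -> /26 (62 usable): 192.168.59.128/26
25 hosts -> /27 (30 usable): 192.168.59.192/27
Allocation: 192.168.58.0/24 (171 hosts, 254 usable); 192.168.59.0/25 (101 hosts, 126 usable); 192.168.59.128/26 (38 hosts, 62 usable); 192.168.59.192/27 (25 hosts, 30 usable)


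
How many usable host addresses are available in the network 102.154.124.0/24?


Host bits = 32 - 24 = 8
Total addresses = 2^8 = 256
Usable = total - 2 (network and broadcast)
Usable hosts: 254


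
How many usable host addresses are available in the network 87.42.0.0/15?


Host bits = 32 - 15 = 17
Total addresses = 2^17 = 131072
Usable = total - 2 (network and broadcast)
Usable hosts: 131070


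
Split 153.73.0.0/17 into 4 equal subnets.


New prefix = 17 + 2 = 19
Each subnet has 8192 addresses
  153.73.0.0/19
  153.73.32.0/19
  153.73.64.0/19
  153.73.96.0/19
Subnets: 153.73.0.0/19, 153.73.32.0/19, 153.73.64.0/19, 153.73.96.0/19


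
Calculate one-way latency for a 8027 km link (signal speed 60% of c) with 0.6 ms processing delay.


Speed = 0.6 * 3e5 km/s = 180000 km/s
Propagation delay = 8027 / 180000 = 0.0446 s = 44.5944 ms
Processing delay = 0.6 ms
Total one-way latency = 45.1944 ms


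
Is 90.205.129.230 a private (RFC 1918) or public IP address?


RFC 1918 private ranges:
  10.0.0.0/8 (10.0.0.0 - 10.255.255.255)
  172.16.0.0/12 (172.16.0.0 - 172.31.255.255)
  192.168.0.0/16 (192.168.0.0 - 192.168.255.255)
Public (not in any RFC 1918 range)


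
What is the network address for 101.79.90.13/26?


IP:   01100101.01001111.01011010.00001101
Mask: 11111111.11111111.11111111.11000000
AND operation:
Net:  01100101.01001111.01011010.00000000
Network: 101.79.90.0/26


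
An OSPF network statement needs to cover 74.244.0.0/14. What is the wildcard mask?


Subnet mask: 255.252.0.0
Wildcard = 255.255.255.255 - subnet mask
255 - 255 = 0
255 - 252 = 3
255 - 0 = 255
255 - 0 = 255
Wildcard: 0.3.255.255


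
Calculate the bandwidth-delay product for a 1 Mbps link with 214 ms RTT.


BDP = bandwidth * RTT
= 1 Mbps * 214 ms
= 1 * 1e6 * 214 / 1000 bits
= 214000 bits
= 26750 bytes
= 26.123 KB
BDP = 214000 bits (26750 bytes)


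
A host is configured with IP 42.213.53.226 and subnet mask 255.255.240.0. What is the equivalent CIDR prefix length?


Binary: 11111111.11111111.11110000.00000000
Count leading 1s
Prefix: /20


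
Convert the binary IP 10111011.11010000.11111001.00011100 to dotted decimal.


10111011 = 187
11010000 = 208
11111001 = 249
00011100 = 28
IP: 187.208.249.28


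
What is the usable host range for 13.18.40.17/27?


Network: 13.18.40.0
Broadcast: 13.18.40.31
First usable = network + 1
Last usable = broadcast - 1
Range: 13.18.40.1 to 13.18.40.30


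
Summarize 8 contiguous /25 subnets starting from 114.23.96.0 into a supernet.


Original prefix: /25
Number of subnets: 8 = 2^3
New prefix = 25 - 3 = 22
Supernet: 114.23.96.0/22


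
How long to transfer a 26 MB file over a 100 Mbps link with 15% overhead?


Effective throughput = 100 * (1 - 15/100) = 85 Mbps
File size in Mb = 26 * 8 = 208 Mb
Time = 208 / 85
Time = 2.4471 seconds


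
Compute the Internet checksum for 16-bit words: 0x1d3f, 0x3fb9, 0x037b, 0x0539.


Sum all words (with carry folding):
+ 0x1d3f = 0x1d3f
+ 0x3fb9 = 0x5cf8
+ 0x037b = 0x6073
+ 0x0539 = 0x65ac
One's complement: ~0x65ac
Checksum = 0x9a53


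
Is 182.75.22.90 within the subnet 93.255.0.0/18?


Subnet network: 93.255.0.0
Test IP AND mask: 182.75.0.0
No, 182.75.22.90 is not in 93.255.0.0/18


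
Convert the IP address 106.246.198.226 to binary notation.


106 = 01101010
246 = 11110110
198 = 11000110
226 = 11100010
Binary: 01101010.11110110.11000110.11100010


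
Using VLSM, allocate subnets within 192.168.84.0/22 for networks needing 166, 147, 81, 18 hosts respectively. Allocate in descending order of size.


166 hosts -> /24 (254 usable): 192.168.84.0/24
147 hosts -> /24 (254 usable): 192.168.85.0/24
81 hosts -> /25 (126 usable): 192.168.86.0/25
18 hosts -> /27 (30 usable): 192.168.86.128/27
Allocation: 192.168.84.0/24 (166 hosts, 254 usable); 192.168.85.0/24 (147 hosts, 254 usable); 192.168.86.0/25 (81 hosts, 126 usable); 192.168.86.128/27 (18 hosts, 30 usable)


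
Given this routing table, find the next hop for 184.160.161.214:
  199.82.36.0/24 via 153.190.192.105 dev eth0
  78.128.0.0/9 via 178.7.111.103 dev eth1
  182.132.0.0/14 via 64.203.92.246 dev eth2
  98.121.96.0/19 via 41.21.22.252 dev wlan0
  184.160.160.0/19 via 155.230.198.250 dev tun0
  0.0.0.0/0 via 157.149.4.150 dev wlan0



Longest prefix match for 184.160.161.214:
  /24 199.82.36.0: no
  /9 78.128.0.0: no
  /14 182.132.0.0: no
  /19 98.121.96.0: no
  /19 184.160.160.0: MATCH
  /0 0.0.0.0: MATCH
Selected: next-hop 155.230.198.250 via tun0 (matched /19)


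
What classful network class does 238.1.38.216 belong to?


First octet: 238
Binary: 11101110
1110xxxx -> Class D (224-239)
Class D (multicast), default mask N/A


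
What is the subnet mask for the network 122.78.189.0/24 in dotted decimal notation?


/24 means 24 network bits, 8 host bits
Binary: 11111111111111111111111100000000
Mask: 255.255.255.0


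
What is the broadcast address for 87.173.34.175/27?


Network: 87.173.34.160/27
Host bits = 5
Set all host bits to 1:
Broadcast: 87.173.34.191


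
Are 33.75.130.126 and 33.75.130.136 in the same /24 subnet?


Mask: 255.255.255.0
33.75.130.126 AND mask = 33.75.130.0
33.75.130.136 AND mask = 33.75.130.0
Yes, same subnet (33.75.130.0)


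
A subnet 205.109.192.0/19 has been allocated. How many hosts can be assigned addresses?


Host bits = 32 - 19 = 13
Total addresses = 2^13 = 8192
Usable = total - 2 (network and broadcast)
Usable hosts: 8190


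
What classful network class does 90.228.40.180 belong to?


First octet: 90
Binary: 01011010
0xxxxxxx -> Class A (1-126)
Class A, default mask 255.0.0.0 (/8)


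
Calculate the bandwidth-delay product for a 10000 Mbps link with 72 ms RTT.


BDP = bandwidth * RTT
= 10000 Mbps * 72 ms
= 10000 * 1e6 * 72 / 1000 bits
= 720000000 bits
= 90000000 bytes
= 87890.625 KB
BDP = 720000000 bits (90000000 bytes)


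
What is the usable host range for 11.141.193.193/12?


Network: 11.128.0.0
Broadcast: 11.143.255.255
First usable = network + 1
Last usable = broadcast - 1
Range: 11.128.0.1 to 11.143.255.254


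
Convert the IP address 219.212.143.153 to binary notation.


219 = 11011011
212 = 11010100
143 = 10001111
153 = 10011001
Binary: 11011011.11010100.10001111.10011001


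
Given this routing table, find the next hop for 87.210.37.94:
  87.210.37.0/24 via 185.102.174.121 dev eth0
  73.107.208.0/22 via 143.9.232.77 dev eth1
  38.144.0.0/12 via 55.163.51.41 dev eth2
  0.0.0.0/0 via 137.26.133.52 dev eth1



Longest prefix match for 87.210.37.94:
  /24 87.210.37.0: MATCH
  /22 73.107.208.0: no
  /12 38.144.0.0: no
  /0 0.0.0.0: MATCH
Selected: next-hop 185.102.174.121 via eth0 (matched /24)


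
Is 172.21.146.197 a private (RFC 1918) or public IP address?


RFC 1918 private ranges:
  10.0.0.0/8 (10.0.0.0 - 10.255.255.255)
  172.16.0.0/12 (172.16.0.0 - 172.31.255.255)
  192.168.0.0/16 (192.168.0.0 - 192.168.255.255)
Private (in 172.16.0.0/12)


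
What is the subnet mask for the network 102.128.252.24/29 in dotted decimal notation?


/29 means 29 network bits, 3 host bits
Binary: 11111111111111111111111111111000
Mask: 255.255.255.248


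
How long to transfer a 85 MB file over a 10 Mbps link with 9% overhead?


Effective throughput = 10 * (1 - 9/100) = 9.1 Mbps
File size in Mb = 85 * 8 = 680 Mb
Time = 680 / 9.1
Time = 74.7253 seconds


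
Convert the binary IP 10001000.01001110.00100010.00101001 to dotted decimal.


10001000 = 136
01001110 = 78
00100010 = 34
00101001 = 41
IP: 136.78.34.41


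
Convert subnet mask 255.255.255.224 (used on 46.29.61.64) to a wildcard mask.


Subnet mask: 255.255.255.224
Wildcard = 255.255.255.255 - subnet mask
255 - 255 = 0
255 - 255 = 0
255 - 255 = 0
255 - 224 = 31
Wildcard: 0.0.0.31


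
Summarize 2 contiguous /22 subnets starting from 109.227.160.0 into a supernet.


Original prefix: /22
Number of subnets: 2 = 2^1
New prefix = 22 - 1 = 21
Supernet: 109.227.160.0/21


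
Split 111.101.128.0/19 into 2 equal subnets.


New prefix = 19 + 1 = 20
Each subnet has 4096 addresses
  111.101.128.0/20
  111.101.144.0/20
Subnets: 111.101.128.0/20, 111.101.144.0/20


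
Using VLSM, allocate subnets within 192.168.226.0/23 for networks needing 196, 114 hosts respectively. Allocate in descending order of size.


196 hosts -> /24 (254 usable): 192.168.226.0/24
114 hosts -> /25 (126 usable): 192.168.227.0/25
Allocation: 192.168.226.0/24 (196 hosts, 254 usable); 192.168.227.0/25 (114 hosts, 126 usable)


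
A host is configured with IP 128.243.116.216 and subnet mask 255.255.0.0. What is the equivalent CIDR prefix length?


Binary: 11111111.11111111.00000000.00000000
Count leading 1s
Prefix: /16


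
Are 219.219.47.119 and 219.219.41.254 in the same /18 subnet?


Mask: 255.255.192.0
219.219.47.119 AND mask = 219.219.0.0
219.219.41.254 AND mask = 219.219.0.0
Yes, same subnet (219.219.0.0)


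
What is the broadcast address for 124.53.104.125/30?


Network: 124.53.104.124/30
Host bits = 2
Set all host bits to 1:
Broadcast: 124.53.104.127


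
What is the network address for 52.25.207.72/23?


IP:   00110100.00011001.11001111.01001000
Mask: 11111111.11111111.11111110.00000000
AND operation:
Net:  00110100.00011001.11001110.00000000
Network: 52.25.206.0/23


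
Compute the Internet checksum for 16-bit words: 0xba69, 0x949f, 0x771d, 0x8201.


Sum all words (with carry folding):
+ 0xba69 = 0xba69
+ 0x949f = 0x4f09
+ 0x771d = 0xc626
+ 0x8201 = 0x4828
One's complement: ~0x4828
Checksum = 0xb7d7


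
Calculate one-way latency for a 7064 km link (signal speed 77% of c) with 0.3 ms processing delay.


Speed = 0.77 * 3e5 km/s = 231000 km/s
Propagation delay = 7064 / 231000 = 0.0306 s = 30.5801 ms
Processing delay = 0.3 ms
Total one-way latency = 30.8801 ms


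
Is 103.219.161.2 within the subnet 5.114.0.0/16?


Subnet network: 5.114.0.0
Test IP AND mask: 103.219.0.0
No, 103.219.161.2 is not in 5.114.0.0/16


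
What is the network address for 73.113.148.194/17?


IP:   01001001.01110001.10010100.11000010
Mask: 11111111.11111111.10000000.00000000
AND operation:
Net:  01001001.01110001.10000000.00000000
Network: 73.113.128.0/17


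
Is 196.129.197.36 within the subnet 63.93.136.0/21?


Subnet network: 63.93.136.0
Test IP AND mask: 196.129.192.0
No, 196.129.197.36 is not in 63.93.136.0/21


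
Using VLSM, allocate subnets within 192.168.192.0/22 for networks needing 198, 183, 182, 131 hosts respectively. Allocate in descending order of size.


198 hosts -> /24 (254 usable): 192.168.192.0/24
183 hosts -> /24 (254 usable): 192.168.193.0/24
182 hosts -> /24 (254 usable): 192.168.194.0/24
131 hosts -> /24 (254 usable): 192.168.195.0/24
Allocation: 192.168.192.0/24 (198 hosts, 254 usable); 192.168.193.0/24 (183 hosts, 254 usable); 192.168.194.0/24 (182 hosts, 254 usable); 192.168.195.0/24 (131 hosts, 254 usable)


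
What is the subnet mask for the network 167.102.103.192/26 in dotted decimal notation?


/26 means 26 network bits, 6 host bits
Binary: 11111111111111111111111111000000
Mask: 255.255.255.192


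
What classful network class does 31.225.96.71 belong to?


First octet: 31
Binary: 00011111
0xxxxxxx -> Class A (1-126)
Class A, default mask 255.0.0.0 (/8)


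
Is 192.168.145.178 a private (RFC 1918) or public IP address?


RFC 1918 private ranges:
  10.0.0.0/8 (10.0.0.0 - 10.255.255.255)
  172.16.0.0/12 (172.16.0.0 - 172.31.255.255)
  192.168.0.0/16 (192.168.0.0 - 192.168.255.255)
Private (in 192.168.0.0/16)


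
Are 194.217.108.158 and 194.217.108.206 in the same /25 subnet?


Mask: 255.255.255.128
194.217.108.158 AND mask = 194.217.108.128
194.217.108.206 AND mask = 194.217.108.128
Yes, same subnet (194.217.108.128)


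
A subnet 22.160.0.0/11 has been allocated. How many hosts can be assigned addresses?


Host bits = 32 - 11 = 21
Total addresses = 2^21 = 2097152
Usable = total - 2 (network and broadcast)
Usable hosts: 2097150


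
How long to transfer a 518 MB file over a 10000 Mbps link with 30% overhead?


Effective throughput = 10000 * (1 - 30/100) = 7000 Mbps
File size in Mb = 518 * 8 = 4144 Mb
Time = 4144 / 7000
Time = 0.592 seconds


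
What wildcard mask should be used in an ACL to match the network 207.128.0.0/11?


Subnet mask: 255.224.0.0
Wildcard = 255.255.255.255 - subnet mask
255 - 255 = 0
255 - 224 = 31
255 - 0 = 255
255 - 0 = 255
Wildcard: 0.31.255.255


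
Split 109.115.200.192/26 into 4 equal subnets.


New prefix = 26 + 2 = 28
Each subnet has 16 addresses
  109.115.200.192/28
  109.115.200.208/28
  109.115.200.224/28
  109.115.200.240/28
Subnets: 109.115.200.192/28, 109.115.200.208/28, 109.115.200.224/28, 109.115.200.240/28


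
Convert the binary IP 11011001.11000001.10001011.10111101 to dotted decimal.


11011001 = 217
11000001 = 193
10001011 = 139
10111101 = 189
IP: 217.193.139.189


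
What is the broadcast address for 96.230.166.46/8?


Network: 96.0.0.0/8
Host bits = 24
Set all host bits to 1:
Broadcast: 96.255.255.255


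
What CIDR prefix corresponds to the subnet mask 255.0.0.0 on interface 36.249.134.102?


Binary: 11111111.00000000.00000000.00000000
Count leading 1s
Prefix: /8


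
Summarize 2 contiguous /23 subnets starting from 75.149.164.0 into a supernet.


Original prefix: /23
Number of subnets: 2 = 2^1
New prefix = 23 - 1 = 22
Supernet: 75.149.164.0/22


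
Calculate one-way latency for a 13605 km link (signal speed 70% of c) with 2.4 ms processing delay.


Speed = 0.7 * 3e5 km/s = 210000 km/s
Propagation delay = 13605 / 210000 = 0.0648 s = 64.7857 ms
Processing delay = 2.4 ms
Total one-way latency = 67.1857 ms


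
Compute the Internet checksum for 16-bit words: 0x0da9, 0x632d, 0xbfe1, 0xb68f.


Sum all words (with carry folding):
+ 0x0da9 = 0x0da9
+ 0x632d = 0x70d6
+ 0xbfe1 = 0x30b8
+ 0xb68f = 0xe747
One's complement: ~0xe747
Checksum = 0x18b8


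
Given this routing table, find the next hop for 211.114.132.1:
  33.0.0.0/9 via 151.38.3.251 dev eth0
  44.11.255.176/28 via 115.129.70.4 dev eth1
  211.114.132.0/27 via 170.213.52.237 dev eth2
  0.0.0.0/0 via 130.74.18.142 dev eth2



Longest prefix match for 211.114.132.1:
  /9 33.0.0.0: no
  /28 44.11.255.176: no
  /27 211.114.132.0: MATCH
  /0 0.0.0.0: MATCH
Selected: next-hop 170.213.52.237 via eth2 (matched /27)


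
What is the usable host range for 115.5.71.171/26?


Network: 115.5.71.128
Broadcast: 115.5.71.191
First usable = network + 1
Last usable = broadcast - 1
Range: 115.5.71.129 to 115.5.71.190


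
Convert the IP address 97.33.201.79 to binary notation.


97 = 01100001
33 = 00100001
201 = 11001001
79 = 01001111
Binary: 01100001.00100001.11001001.01001111


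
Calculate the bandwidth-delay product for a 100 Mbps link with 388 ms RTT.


BDP = bandwidth * RTT
= 100 Mbps * 388 ms
= 100 * 1e6 * 388 / 1000 bits
= 38800000 bits
= 4850000 bytes
= 4736.3281 KB
BDP = 38800000 bits (4850000 bytes)


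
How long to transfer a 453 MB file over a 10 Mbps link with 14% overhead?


Effective throughput = 10 * (1 - 14/100) = 8.6 Mbps
File size in Mb = 453 * 8 = 3624 Mb
Time = 3624 / 8.6
Time = 421.3953 seconds


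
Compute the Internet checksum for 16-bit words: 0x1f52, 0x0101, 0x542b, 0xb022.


Sum all words (with carry folding):
+ 0x1f52 = 0x1f52
+ 0x0101 = 0x2053
+ 0x542b = 0x747e
+ 0xb022 = 0x24a1
One's complement: ~0x24a1
Checksum = 0xdb5e


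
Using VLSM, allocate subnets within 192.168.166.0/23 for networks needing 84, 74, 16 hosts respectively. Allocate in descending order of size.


84 hosts -> /25 (126 usable): 192.168.166.0/25
74 hosts -> /25 (126 usable): 192.168.166.128/25
16 hosts -> /27 (30 usable): 192.168.167.0/27
Allocation: 192.168.166.0/25 (84 hosts, 126 usable); 192.168.166.128/25 (74 hosts, 126 usable); 192.168.167.0/27 (16 hosts, 30 usable)


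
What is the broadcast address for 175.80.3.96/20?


Network: 175.80.0.0/20
Host bits = 12
Set all host bits to 1:
Broadcast: 175.80.15.255


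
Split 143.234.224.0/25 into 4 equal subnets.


New prefix = 25 + 2 = 27
Each subnet has 32 addresses
  143.234.224.0/27
  143.234.224.32/27
  143.234.224.64/27
  143.234.224.96/27
Subnets: 143.234.224.0/27, 143.234.224.32/27, 143.234.224.64/27, 143.234.224.96/27


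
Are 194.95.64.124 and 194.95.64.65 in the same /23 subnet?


Mask: 255.255.254.0
194.95.64.124 AND mask = 194.95.64.0
194.95.64.65 AND mask = 194.95.64.0
Yes, same subnet (194.95.64.0)


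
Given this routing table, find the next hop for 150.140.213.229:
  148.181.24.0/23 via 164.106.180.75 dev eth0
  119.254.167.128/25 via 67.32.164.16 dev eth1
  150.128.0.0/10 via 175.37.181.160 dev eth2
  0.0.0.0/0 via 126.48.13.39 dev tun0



Longest prefix match for 150.140.213.229:
  /23 148.181.24.0: no
  /25 119.254.167.128: no
  /10 150.128.0.0: MATCH
  /0 0.0.0.0: MATCH
Selected: next-hop 175.37.181.160 via eth2 (matched /10)


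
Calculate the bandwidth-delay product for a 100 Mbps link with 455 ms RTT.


BDP = bandwidth * RTT
= 100 Mbps * 455 ms
= 100 * 1e6 * 455 / 1000 bits
= 45500000 bits
= 5687500 bytes
= 5554.1992 KB
BDP = 45500000 bits (5687500 bytes)


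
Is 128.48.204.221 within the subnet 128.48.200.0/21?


Subnet network: 128.48.200.0
Test IP AND mask: 128.48.200.0
Yes, 128.48.204.221 is in 128.48.200.0/21


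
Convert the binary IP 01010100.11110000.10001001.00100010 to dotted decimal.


01010100 = 84
11110000 = 240
10001001 = 137
00100010 = 34
IP: 84.240.137.34


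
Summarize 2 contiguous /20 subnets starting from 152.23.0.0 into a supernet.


Original prefix: /20
Number of subnets: 2 = 2^1
New prefix = 20 - 1 = 19
Supernet: 152.23.0.0/19


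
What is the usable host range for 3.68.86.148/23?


Network: 3.68.86.0
Broadcast: 3.68.87.255
First usable = network + 1
Last usable = broadcast - 1
Range: 3.68.86.1 to 3.68.87.254


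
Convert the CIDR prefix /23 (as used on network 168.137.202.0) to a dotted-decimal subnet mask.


/23 means 23 network bits, 9 host bits
Binary: 11111111111111111111111000000000
Mask: 255.255.254.0


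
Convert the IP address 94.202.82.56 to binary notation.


94 = 01011110
202 = 11001010
82 = 01010010
56 = 00111000
Binary: 01011110.11001010.01010010.00111000


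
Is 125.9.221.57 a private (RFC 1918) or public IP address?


RFC 1918 private ranges:
  10.0.0.0/8 (10.0.0.0 - 10.255.255.255)
  172.16.0.0/12 (172.16.0.0 - 172.31.255.255)
  192.168.0.0/16 (192.168.0.0 - 192.168.255.255)
Public (not in any RFC 1918 range)


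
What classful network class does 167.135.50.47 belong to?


First octet: 167
Binary: 10100111
10xxxxxx -> Class B (128-191)
Class B, default mask 255.255.0.0 (/16)


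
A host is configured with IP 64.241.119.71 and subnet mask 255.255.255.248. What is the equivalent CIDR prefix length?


Binary: 11111111.11111111.11111111.11111000
Count leading 1s
Prefix: /29


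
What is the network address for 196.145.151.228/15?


IP:   11000100.10010001.10010111.11100100
Mask: 11111111.11111110.00000000.00000000
AND operation:
Net:  11000100.10010000.00000000.00000000
Network: 196.144.0.0/15


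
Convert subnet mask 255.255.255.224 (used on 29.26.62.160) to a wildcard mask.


Subnet mask: 255.255.255.224
Wildcard = 255.255.255.255 - subnet mask
255 - 255 = 0
255 - 255 = 0
255 - 255 = 0
255 - 224 = 31
Wildcard: 0.0.0.31


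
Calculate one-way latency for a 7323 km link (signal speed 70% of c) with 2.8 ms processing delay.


Speed = 0.7 * 3e5 km/s = 210000 km/s
Propagation delay = 7323 / 210000 = 0.0349 s = 34.8714 ms
Processing delay = 2.8 ms
Total one-way latency = 37.6714 ms


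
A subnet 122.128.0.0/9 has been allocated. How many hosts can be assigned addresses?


Host bits = 32 - 9 = 23
Total addresses = 2^23 = 8388608
Usable = total - 2 (network and broadcast)
Usable hosts: 8388606


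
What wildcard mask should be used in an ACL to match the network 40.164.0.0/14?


Subnet mask: 255.252.0.0
Wildcard = 255.255.255.255 - subnet mask
255 - 255 = 0
255 - 252 = 3
255 - 0 = 255
255 - 0 = 255
Wildcard: 0.3.255.255


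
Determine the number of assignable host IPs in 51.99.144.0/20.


Host bits = 32 - 20 = 12
Total addresses = 2^12 = 4096
Usable = total - 2 (network and broadcast)
Usable hosts: 4094


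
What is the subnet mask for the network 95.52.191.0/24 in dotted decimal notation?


/24 means 24 network bits, 8 host bits
Binary: 11111111111111111111111100000000
Mask: 255.255.255.0


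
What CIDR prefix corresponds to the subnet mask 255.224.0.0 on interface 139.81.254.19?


Binary: 11111111.11100000.00000000.00000000
Count leading 1s
Prefix: /11


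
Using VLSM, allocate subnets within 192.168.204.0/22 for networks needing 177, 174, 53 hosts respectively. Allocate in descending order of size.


177 hosts -> /24 (254 usable): 192.168.204.0/24
174 hosts -> /24 (254 usable): 192.168.205.0/24
53 hosts -> /26 (62 usable): 192.168.206.0/26
Allocation: 192.168.204.0/24 (177 hosts, 254 usable); 192.168.205.0/24 (174 hosts, 254 usable); 192.168.206.0/26 (53 hosts, 62 usable)


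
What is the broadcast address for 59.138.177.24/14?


Network: 59.136.0.0/14
Host bits = 18
Set all host bits to 1:
Broadcast: 59.139.255.255


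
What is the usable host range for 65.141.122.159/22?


Network: 65.141.120.0
Broadcast: 65.141.123.255
First usable = network + 1
Last usable = broadcast - 1
Range: 65.141.120.1 to 65.141.123.254


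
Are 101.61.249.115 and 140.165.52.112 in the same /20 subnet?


Mask: 255.255.240.0
101.61.249.115 AND mask = 101.61.240.0
140.165.52.112 AND mask = 140.165.48.0
No, different subnets (101.61.240.0 vs 140.165.48.0)


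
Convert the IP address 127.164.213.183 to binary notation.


127 = 01111111
164 = 10100100
213 = 11010101
183 = 10110111
Binary: 01111111.10100100.11010101.10110111


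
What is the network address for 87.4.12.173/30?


IP:   01010111.00000100.00001100.10101101
Mask: 11111111.11111111.11111111.11111100
AND operation:
Net:  01010111.00000100.00001100.10101100
Network: 87.4.12.172/30


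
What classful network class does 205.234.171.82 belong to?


First octet: 205
Binary: 11001101
110xxxxx -> Class C (192-223)
Class C, default mask 255.255.255.0 (/24)


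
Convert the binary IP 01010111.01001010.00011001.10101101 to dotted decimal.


01010111 = 87
01001010 = 74
00011001 = 25
10101101 = 173
IP: 87.74.25.173


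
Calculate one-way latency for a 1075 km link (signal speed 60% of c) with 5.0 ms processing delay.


Speed = 0.6 * 3e5 km/s = 180000 km/s
Propagation delay = 1075 / 180000 = 0.006 s = 5.9722 ms
Processing delay = 5.0 ms
Total one-way latency = 10.9722 ms


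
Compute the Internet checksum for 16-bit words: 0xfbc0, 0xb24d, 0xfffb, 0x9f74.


Sum all words (with carry folding):
+ 0xfbc0 = 0xfbc0
+ 0xb24d = 0xae0e
+ 0xfffb = 0xae0a
+ 0x9f74 = 0x4d7f
One's complement: ~0x4d7f
Checksum = 0xb280


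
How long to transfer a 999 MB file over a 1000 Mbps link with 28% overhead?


Effective throughput = 1000 * (1 - 28/100) = 720 Mbps
File size in Mb = 999 * 8 = 7992 Mb
Time = 7992 / 720
Time = 11.1 seconds


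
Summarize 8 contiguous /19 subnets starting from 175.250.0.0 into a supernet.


Original prefix: /19
Number of subnets: 8 = 2^3
New prefix = 19 - 3 = 16
Supernet: 175.250.0.0/16
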